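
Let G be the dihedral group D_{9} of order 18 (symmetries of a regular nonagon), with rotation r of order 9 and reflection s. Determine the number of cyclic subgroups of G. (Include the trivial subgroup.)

A cyclic subgroup of order d is generated by each of its φ(d) elements of order d, so the cyclic subgroups of order d number (#elements of order d)/φ(d).
Cyclic subgroups by order — order 1: 1; order 2: 9; order 3: 1; order 9: 1.
Total: 12.

12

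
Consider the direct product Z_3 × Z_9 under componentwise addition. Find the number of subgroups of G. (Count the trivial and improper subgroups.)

|G| = 27, so by Lagrange every subgroup order divides 27. Divisors: 1, 3, 9, 27.
Subgroups by order — order 1: 1; order 3: 4; order 9: 4; order 27: 1.
Total: 1 + 4 + 4 + 1 = 10.

10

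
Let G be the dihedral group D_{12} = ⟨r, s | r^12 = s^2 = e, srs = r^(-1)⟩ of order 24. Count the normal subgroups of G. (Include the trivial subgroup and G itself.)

G has 34 subgroups. Checking conjugation-invariance by order — order 1: 1/1 normal; order 2: 1/13 normal; order 3: 1/1 normal; order 4: 1/7 normal; order 6: 1/5 normal; order 8: 0/3 normal; order 12: 3/3 normal; order 24: 1/1 normal.
Total normal subgroups: 9.

9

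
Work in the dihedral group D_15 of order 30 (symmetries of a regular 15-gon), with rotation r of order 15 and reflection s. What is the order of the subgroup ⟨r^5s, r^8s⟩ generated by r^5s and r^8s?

|⟨r^5s⟩| = 2 and |⟨r^8s⟩| = 2, so |H| is a multiple of lcm(2, 2) = 2 and divides |G| = 30.
Closing under the operation: H = {e, r^3, r^6, r^9, r^12, r^2s, r^5s, r^8s, r^11s, r^14s}, so |H| = 10.

10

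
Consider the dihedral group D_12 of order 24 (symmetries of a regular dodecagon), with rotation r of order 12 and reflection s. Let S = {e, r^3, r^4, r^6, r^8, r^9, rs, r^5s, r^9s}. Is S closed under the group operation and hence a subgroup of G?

No

|S| = 9 does not divide |G| = 24, so by Lagrange S is not a subgroup.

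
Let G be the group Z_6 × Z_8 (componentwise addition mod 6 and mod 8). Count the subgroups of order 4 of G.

3

|G| = 48 and 4 | 48, so subgroups of order 4 are possible by Lagrange.
The subgroups of order 4 are: {(0,0), (0,2), (0,4), (0,6)}; {(0,0), (0,4), (3,0), (3,4)}; {(0,0), (0,4), (3,2), (3,6)}.
So G has 3 subgroups of order 4.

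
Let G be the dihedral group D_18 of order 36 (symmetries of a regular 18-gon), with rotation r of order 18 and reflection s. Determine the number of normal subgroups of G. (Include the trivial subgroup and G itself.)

G has 45 subgroups. Checking conjugation-invariance by order — order 1: 1/1 normal; order 2: 1/19 normal; order 3: 1/1 normal; order 4: 0/9 normal; order 6: 1/7 normal; order 9: 1/1 normal; order 12: 0/3 normal; order 18: 3/3 normal; order 36: 1/1 normal.
Total normal subgroups: 9.

9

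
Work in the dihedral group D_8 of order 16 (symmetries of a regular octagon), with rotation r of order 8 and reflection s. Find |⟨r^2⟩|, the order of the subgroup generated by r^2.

4

Computing powers of r^2: the smallest k with (r^2)^k = e is k = 4.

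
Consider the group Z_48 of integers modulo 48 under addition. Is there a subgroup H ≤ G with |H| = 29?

No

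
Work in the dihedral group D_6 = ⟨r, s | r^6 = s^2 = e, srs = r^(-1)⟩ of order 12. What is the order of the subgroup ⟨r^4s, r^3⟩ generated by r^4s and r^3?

|⟨r^4s⟩| = 2 and |⟨r^3⟩| = 2, so |H| is a multiple of lcm(2, 2) = 2 and divides |G| = 12.
Closing under the operation: H = {e, r^3, rs, r^4s}, so |H| = 4.

4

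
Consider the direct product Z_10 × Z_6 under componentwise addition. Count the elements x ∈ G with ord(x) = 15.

8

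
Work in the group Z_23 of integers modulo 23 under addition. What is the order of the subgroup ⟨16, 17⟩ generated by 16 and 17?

|⟨16⟩| = 23 and |⟨17⟩| = 23, so |H| is a multiple of lcm(23, 23) = 23 and divides |G| = 23.
Closing {16, 17} under the group operation gives all of G, so |H| = 23.

23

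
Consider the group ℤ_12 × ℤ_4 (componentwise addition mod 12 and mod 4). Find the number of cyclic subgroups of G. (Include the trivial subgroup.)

Group the elements of G by the cyclic subgroup they generate; each cyclic subgroup of order d accounts for φ(d) elements.
Cyclic subgroups by order — order 1: 1; order 2: 3; order 3: 1; order 4: 6; order 6: 3; order 12: 6.
Total: 20.

20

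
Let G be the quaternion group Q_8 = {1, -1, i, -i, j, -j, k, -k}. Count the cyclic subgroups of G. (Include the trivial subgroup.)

5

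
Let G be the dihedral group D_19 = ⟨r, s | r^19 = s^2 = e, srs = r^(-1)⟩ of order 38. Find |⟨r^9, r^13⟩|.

19

|⟨r^9⟩| = 19 and |⟨r^13⟩| = 19, so |H| is a multiple of lcm(19, 19) = 19 and divides |G| = 38.
Closing under the operation: H = {e, r, r^2, r^3, r^4, r^5, r^6, r^7, r^8, r^9, r^10, r^11, r^12, r^13, r^14, r^15, r^16, r^17, r^18}, so |H| = 19.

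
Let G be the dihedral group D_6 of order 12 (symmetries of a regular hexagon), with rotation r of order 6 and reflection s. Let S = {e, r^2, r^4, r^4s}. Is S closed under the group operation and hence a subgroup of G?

Closure fails: r^4 · r^4s = r^2s ∉ S. So S is not a subgroup.

No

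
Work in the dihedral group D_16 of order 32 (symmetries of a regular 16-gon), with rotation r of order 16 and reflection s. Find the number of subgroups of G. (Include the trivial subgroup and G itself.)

|G| = 32, so by Lagrange every subgroup order divides 32. Divisors: 1, 2, 4, 8, 16, 32.
Subgroups by order — order 1: 1; order 2: 17; order 4: 9; order 8: 5; order 16: 3; order 32: 1.
Total: 1 + 17 + 9 + 5 + 3 + 1 = 36.

36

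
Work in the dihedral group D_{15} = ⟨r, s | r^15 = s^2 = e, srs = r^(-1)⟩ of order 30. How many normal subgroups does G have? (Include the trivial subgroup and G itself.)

G has 28 subgroups. Checking conjugation-invariance by order — order 1: 1/1 normal; order 2: 0/15 normal; order 3: 1/1 normal; order 5: 1/1 normal; order 6: 0/5 normal; order 10: 0/3 normal; order 15: 1/1 normal; order 30: 1/1 normal.
Total normal subgroups: 5.

5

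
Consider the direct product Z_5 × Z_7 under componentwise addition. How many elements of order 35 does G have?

An element (a,b) has order lcm(ord(a), ord(b)); count pairs with lcm equal to 35.
Enumerating gives 24 such elements.

24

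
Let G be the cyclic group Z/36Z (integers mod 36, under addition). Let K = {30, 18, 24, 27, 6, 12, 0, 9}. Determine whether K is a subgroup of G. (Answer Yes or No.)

|K| = 8 does not divide |G| = 36, so by Lagrange K is not a subgroup.

No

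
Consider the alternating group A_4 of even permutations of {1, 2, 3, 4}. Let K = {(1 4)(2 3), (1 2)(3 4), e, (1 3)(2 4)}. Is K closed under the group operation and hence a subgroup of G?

|K| = 4 divides |G| = 12, consistent with Lagrange.
K contains the identity, every element's inverse is in K, and K is closed under ∘: it is a subgroup.

Yes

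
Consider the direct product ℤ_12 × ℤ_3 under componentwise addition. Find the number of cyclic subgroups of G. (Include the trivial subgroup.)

15

Each element a generates a cyclic subgroup ⟨a⟩; distinct elements may generate the same one (a cyclic group of order d has φ(d) generators).
Cyclic subgroups by order — order 1: 1; order 2: 1; order 3: 4; order 4: 1; order 6: 4; order 12: 4.
Total: 15.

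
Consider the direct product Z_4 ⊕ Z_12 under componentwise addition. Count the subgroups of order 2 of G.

3

|G| = 48 and 2 | 48, so subgroups of order 2 are possible by Lagrange.
The subgroups of order 2 are: {(0,0), (0,6)}; {(0,0), (2,0)}; {(0,0), (2,6)}.
So G has 3 subgroups of order 2.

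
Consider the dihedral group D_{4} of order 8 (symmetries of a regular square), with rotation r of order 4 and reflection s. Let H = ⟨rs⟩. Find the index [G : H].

|⟨rs⟩| = 2 and |G| = 8.
By Lagrange, [G : H] = |G|/|H| = 8/2 = 4.

4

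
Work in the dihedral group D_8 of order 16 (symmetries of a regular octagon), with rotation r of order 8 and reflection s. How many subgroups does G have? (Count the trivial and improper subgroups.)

|G| = 16, so by Lagrange every subgroup order divides 16. Divisors: 1, 2, 4, 8, 16.
Subgroups by order — order 1: 1; order 2: 9; order 4: 5; order 8: 3; order 16: 1.
Total: 1 + 9 + 5 + 3 + 1 = 19.

19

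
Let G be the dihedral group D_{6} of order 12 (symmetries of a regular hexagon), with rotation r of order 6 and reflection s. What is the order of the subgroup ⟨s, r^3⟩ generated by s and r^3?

4

|⟨s⟩| = 2 and |⟨r^3⟩| = 2, so |H| is a multiple of lcm(2, 2) = 2 and divides |G| = 12.
Closing under the operation: H = {e, r^3, s, r^3s}, so |H| = 4.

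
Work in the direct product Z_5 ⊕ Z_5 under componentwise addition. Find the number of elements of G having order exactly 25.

0

An element (a,b) has order lcm(ord(a), ord(b)); count pairs with lcm equal to 25.
Enumerating gives 0 such elements.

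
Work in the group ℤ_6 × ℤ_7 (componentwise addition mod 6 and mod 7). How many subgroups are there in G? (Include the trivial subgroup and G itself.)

8

|G| = 42, so by Lagrange every subgroup order divides 42. Divisors: 1, 2, 3, 6, 7, 14, 21, 42.
Subgroups by order — order 1: 1; order 2: 1; order 3: 1; order 6: 1; order 7: 1; order 14: 1; order 21: 1; order 42: 1.
Total: 1 + 1 + 1 + 1 + 1 + 1 + 1 + 1 = 8.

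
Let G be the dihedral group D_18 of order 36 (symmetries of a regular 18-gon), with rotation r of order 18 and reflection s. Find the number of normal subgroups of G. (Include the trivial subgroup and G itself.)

G has 45 subgroups. Checking conjugation-invariance by order — order 1: 1/1 normal; order 2: 1/19 normal; order 3: 1/1 normal; order 4: 0/9 normal; order 6: 1/7 normal; order 9: 1/1 normal; order 12: 0/3 normal; order 18: 3/3 normal; order 36: 1/1 normal.
Total normal subgroups: 9.

9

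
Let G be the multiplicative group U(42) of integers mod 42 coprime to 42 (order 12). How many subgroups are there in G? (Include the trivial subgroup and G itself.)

10

|G| = 12, so by Lagrange every subgroup order divides 12. Divisors: 1, 2, 3, 4, 6, 12.
Subgroups by order — order 1: 1; order 2: 3; order 3: 1; order 4: 1; order 6: 3; order 12: 1.
Total: 1 + 3 + 1 + 1 + 3 + 1 = 10.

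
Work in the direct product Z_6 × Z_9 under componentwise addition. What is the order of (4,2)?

The order of (4,2) in Z_6 × Z_9 is lcm(ord(4) in Z_6, ord(2) in Z_9).
ord(4) = 3 and ord(2) = 9, so |⟨(4,2)⟩| = lcm(3, 9) = 9.

9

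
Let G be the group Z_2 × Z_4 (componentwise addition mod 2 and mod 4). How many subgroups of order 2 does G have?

3

|G| = 8 and 2 | 8, so subgroups of order 2 are possible by Lagrange.
The subgroups of order 2 are: {(0,0), (0,2)}; {(0,0), (1,0)}; {(0,0), (1,2)}.
So G has 3 subgroups of order 2.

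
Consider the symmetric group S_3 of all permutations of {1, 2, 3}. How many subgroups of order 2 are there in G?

|G| = 6 and 2 | 6, so subgroups of order 2 are possible by Lagrange.
The subgroups of order 2 are: {e, (1 2)}; {e, (1 3)}; {e, (2 3)}.
So G has 3 subgroups of order 2.

3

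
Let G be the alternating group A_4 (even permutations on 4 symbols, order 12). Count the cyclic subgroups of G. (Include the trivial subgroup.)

8

A cyclic subgroup of order d is generated by each of its φ(d) elements of order d, so the cyclic subgroups of order d number (#elements of order d)/φ(d).
Cyclic subgroups by order — order 1: 1; order 2: 3; order 3: 4.
Total: 8.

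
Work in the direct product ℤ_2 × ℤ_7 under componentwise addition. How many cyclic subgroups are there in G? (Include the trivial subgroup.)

Group the elements of G by the cyclic subgroup they generate; each cyclic subgroup of order d accounts for φ(d) elements.
Cyclic subgroups by order — order 1: 1; order 2: 1; order 7: 1; order 14: 1.
Total: 4.

4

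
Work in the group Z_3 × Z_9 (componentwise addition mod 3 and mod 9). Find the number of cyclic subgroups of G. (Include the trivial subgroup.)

8

Group the elements of G by the cyclic subgroup they generate; each cyclic subgroup of order d accounts for φ(d) elements.
Cyclic subgroups by order — order 1: 1; order 3: 4; order 9: 3.
Total: 8.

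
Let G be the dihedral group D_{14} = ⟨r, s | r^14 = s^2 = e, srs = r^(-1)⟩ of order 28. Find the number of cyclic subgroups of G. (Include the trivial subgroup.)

Group the elements of G by the cyclic subgroup they generate; each cyclic subgroup of order d accounts for φ(d) elements.
Cyclic subgroups by order — order 1: 1; order 2: 15; order 7: 1; order 14: 1.
Total: 18.

18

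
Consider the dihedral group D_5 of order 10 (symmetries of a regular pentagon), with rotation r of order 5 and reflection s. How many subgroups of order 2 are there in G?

5

|G| = 10 and 2 | 10, so subgroups of order 2 are possible by Lagrange.
The subgroups of order 2 are: {e, r^2s}; {e, r^3s}; {e, r^4s}; {e, rs}; … (5 in all).
So G has 5 subgroups of order 2.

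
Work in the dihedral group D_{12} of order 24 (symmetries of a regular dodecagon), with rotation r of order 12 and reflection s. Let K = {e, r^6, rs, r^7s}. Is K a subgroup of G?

|K| = 4 divides |G| = 24, consistent with Lagrange.
K contains the identity, every element's inverse is in K, and K is closed under ·: it is a subgroup.

Yes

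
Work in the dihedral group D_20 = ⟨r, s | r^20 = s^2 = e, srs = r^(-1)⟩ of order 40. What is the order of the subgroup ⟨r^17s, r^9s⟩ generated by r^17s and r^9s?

|⟨r^17s⟩| = 2 and |⟨r^9s⟩| = 2, so |H| is a multiple of lcm(2, 2) = 2 and divides |G| = 40.
Closing under the operation: H = {e, r^4, r^8, r^12, r^16, rs, r^5s, r^9s, r^13s, r^17s}, so |H| = 10.

10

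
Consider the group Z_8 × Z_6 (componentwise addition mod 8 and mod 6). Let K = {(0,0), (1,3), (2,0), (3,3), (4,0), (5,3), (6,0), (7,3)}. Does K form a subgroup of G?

Yes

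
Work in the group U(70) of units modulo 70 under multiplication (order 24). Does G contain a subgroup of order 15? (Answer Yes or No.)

No

15 does not divide |G| = 24, so by Lagrange no subgroup of order 15 exists.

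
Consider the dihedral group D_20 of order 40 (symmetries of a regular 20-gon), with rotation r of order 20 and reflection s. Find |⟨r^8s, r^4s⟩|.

|⟨r^8s⟩| = 2 and |⟨r^4s⟩| = 2, so |H| is a multiple of lcm(2, 2) = 2 and divides |G| = 40.
Closing under the operation: H = {e, r^4, r^8, r^12, r^16, s, r^4s, r^8s, r^12s, r^16s}, so |H| = 10.

10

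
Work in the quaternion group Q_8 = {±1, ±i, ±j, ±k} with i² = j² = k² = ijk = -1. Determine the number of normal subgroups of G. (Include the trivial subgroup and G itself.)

G has 6 subgroups. Checking conjugation-invariance by order — order 1: 1/1 normal; order 2: 1/1 normal; order 4: 3/3 normal; order 8: 1/1 normal.
Total normal subgroups: 6.

6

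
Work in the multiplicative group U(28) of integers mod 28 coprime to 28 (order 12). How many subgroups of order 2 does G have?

3

|G| = 12 and 2 | 12, so subgroups of order 2 are possible by Lagrange.
The subgroups of order 2 are: {1, 13}; {1, 15}; {1, 27}.
So G has 3 subgroups of order 2.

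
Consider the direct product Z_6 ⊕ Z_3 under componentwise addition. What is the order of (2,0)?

3

The order of (2,0) in Z_6 × Z_3 is lcm(ord(2) in Z_6, ord(0) in Z_3).
ord(2) = 3 and ord(0) = 1, so |⟨(2,0)⟩| = lcm(3, 1) = 3.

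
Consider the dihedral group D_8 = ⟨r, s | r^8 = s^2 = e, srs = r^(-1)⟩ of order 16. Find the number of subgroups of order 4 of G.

5

|G| = 16 and 4 | 16, so subgroups of order 4 are possible by Lagrange.
The subgroups of order 4 are: {e, r^2, r^4, r^6}; {e, r^4, r^2s, r^6s}; {e, r^4, r^3s, r^7s}; {e, r^4, s, r^4s}; … (5 in all).
So G has 5 subgroups of order 4.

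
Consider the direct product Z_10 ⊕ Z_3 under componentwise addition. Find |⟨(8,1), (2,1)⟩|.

|⟨(8,1)⟩| = 15 and |⟨(2,1)⟩| = 15, so |H| is a multiple of lcm(15, 15) = 15 and divides |G| = 30.
Closing under the operation: H = {(0,0), (0,1), (0,2), (2,0), (2,1), (2,2), (4,0), (4,1), (4,2), (6,0), (6,1), (6,2), (8,0), (8,1), (8,2)}, so |H| = 15.

15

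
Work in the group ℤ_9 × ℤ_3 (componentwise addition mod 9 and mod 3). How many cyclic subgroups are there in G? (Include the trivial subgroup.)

Group the elements of G by the cyclic subgroup they generate; each cyclic subgroup of order d accounts for φ(d) elements.
Cyclic subgroups by order — order 1: 1; order 3: 4; order 9: 3.
Total: 8.

8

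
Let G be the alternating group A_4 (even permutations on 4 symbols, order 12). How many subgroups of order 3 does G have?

|G| = 12 and 3 | 12, so subgroups of order 3 are possible by Lagrange.
The subgroups of order 3 are: {e, (1 2 3), (1 3 2)}; {e, (1 2 4), (1 4 2)}; {e, (1 3 4), (1 4 3)}; {e, (2 3 4), (2 4 3)}.
So G has 4 subgroups of order 3.

4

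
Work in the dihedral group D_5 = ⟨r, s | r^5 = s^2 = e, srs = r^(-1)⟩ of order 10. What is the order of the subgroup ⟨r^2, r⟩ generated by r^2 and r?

5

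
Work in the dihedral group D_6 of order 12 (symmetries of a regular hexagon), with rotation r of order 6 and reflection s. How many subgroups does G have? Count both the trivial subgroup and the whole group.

|G| = 12, so by Lagrange every subgroup order divides 12. Divisors: 1, 2, 3, 4, 6, 12.
Subgroups by order — order 1: 1; order 2: 7; order 3: 1; order 4: 3; order 6: 3; order 12: 1.
Total: 1 + 7 + 1 + 3 + 3 + 1 = 16.

16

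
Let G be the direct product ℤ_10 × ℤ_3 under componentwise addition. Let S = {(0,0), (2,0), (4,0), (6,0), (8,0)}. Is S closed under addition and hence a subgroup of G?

|S| = 5 divides |G| = 30, consistent with Lagrange.
S contains the identity, every element's inverse is in S, and S is closed under +: it is a subgroup.
In fact S = ⟨(4,0)⟩.

Yes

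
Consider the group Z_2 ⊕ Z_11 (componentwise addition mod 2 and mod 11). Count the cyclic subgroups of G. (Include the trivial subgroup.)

4

Group the elements of G by the cyclic subgroup they generate; each cyclic subgroup of order d accounts for φ(d) elements.
Cyclic subgroups by order — order 1: 1; order 2: 1; order 11: 1; order 22: 1.
Total: 4.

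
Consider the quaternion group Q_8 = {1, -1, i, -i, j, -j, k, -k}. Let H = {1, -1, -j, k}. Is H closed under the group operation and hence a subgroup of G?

No

k ∈ H but its inverse -k ∉ H, so H is not a subgroup.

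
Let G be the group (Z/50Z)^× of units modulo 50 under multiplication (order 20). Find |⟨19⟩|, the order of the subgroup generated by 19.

10

Compute successive powers of 19 mod 50: 19, 11, 9, 21, 49, 31, 39, 41, …; 19^10 ≡ 1 (mod 50).
So |⟨19⟩| = 10.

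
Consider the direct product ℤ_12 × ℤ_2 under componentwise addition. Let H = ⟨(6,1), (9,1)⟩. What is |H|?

|⟨(6,1)⟩| = 2 and |⟨(9,1)⟩| = 4, so |H| is a multiple of lcm(2, 4) = 4 and divides |G| = 24.
Closing under the operation: H = {(0,0), (0,1), (3,0), (3,1), (6,0), (6,1), (9,0), (9,1)}, so |H| = 8.

8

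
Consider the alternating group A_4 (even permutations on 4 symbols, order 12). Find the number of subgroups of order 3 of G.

4

|G| = 12 and 3 | 12, so subgroups of order 3 are possible by Lagrange.
The subgroups of order 3 are: {e, (1 2 3), (1 3 2)}; {e, (1 2 4), (1 4 2)}; {e, (1 3 4), (1 4 3)}; {e, (2 3 4), (2 4 3)}.
So G has 4 subgroups of order 3.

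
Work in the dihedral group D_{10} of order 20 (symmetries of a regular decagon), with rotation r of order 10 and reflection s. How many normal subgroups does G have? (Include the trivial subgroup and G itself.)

G has 22 subgroups. Checking conjugation-invariance by order — order 1: 1/1 normal; order 2: 1/11 normal; order 4: 0/5 normal; order 5: 1/1 normal; order 10: 3/3 normal; order 20: 1/1 normal.
Total normal subgroups: 7.

7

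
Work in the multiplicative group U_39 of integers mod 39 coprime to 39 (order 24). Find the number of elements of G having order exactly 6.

6

The elements of order 6 are: 4, 10, 17, 23, 29, 35.
That's 6.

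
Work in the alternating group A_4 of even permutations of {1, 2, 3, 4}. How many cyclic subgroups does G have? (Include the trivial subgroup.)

8

A cyclic subgroup of order d is generated by each of its φ(d) elements of order d, so the cyclic subgroups of order d number (#elements of order d)/φ(d).
Cyclic subgroups by order — order 1: 1; order 2: 3; order 3: 4.
Total: 8.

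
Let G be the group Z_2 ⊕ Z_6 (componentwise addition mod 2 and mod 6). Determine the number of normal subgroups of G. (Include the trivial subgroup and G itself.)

G is abelian, so every subgroup is normal.
G has 10 subgroups in total, hence 10 normal subgroups.

10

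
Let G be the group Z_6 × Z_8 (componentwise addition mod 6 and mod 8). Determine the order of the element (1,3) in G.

24

The order of (1,3) in Z_6 × Z_8 is lcm(ord(1) in Z_6, ord(3) in Z_8).
ord(1) = 6 and ord(3) = 8, so |⟨(1,3)⟩| = lcm(6, 8) = 24.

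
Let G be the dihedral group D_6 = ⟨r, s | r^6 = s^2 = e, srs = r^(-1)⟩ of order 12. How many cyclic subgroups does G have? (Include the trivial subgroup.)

10

A cyclic subgroup of order d is generated by each of its φ(d) elements of order d, so the cyclic subgroups of order d number (#elements of order d)/φ(d).
Cyclic subgroups by order — order 1: 1; order 2: 7; order 3: 1; order 6: 1.
Total: 10.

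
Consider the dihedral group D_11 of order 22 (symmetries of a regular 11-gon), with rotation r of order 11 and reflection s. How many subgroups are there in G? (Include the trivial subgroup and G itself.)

|G| = 22, so by Lagrange every subgroup order divides 22. Divisors: 1, 2, 11, 22.
Subgroups by order — order 1: 1; order 2: 11; order 11: 1; order 22: 1.
Total: 1 + 11 + 1 + 1 = 14.

14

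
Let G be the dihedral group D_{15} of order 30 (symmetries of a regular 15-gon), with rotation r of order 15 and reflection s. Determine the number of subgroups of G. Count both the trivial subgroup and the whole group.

28

|G| = 30, so by Lagrange every subgroup order divides 30. Divisors: 1, 2, 3, 5, 6, 10, 15, 30.
Subgroups by order — order 1: 1; order 2: 15; order 3: 1; order 5: 1; order 6: 5; order 10: 3; order 15: 1; order 30: 1.
Total: 1 + 15 + 1 + 1 + 5 + 3 + 1 + 1 = 28.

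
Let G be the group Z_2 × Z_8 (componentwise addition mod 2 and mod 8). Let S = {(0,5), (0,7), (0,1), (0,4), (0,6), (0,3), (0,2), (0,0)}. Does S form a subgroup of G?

|S| = 8 divides |G| = 16, consistent with Lagrange.
S contains the identity, every element's inverse is in S, and S is closed under +: it is a subgroup.
In fact S = ⟨(0,1)⟩.

Yes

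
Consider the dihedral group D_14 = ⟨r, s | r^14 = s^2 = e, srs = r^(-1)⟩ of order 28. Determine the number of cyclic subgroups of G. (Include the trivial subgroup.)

Each element a generates a cyclic subgroup ⟨a⟩; distinct elements may generate the same one (a cyclic group of order d has φ(d) generators).
Cyclic subgroups by order — order 1: 1; order 2: 15; order 7: 1; order 14: 1.
Total: 18.

18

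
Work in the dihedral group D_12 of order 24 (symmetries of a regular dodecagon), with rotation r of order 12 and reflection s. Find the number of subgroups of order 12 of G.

|G| = 24 and 12 | 24, so subgroups of order 12 are possible by Lagrange.
The subgroups of order 12 are: {e, r, r^2, r^3, r^4, r^5, r^6, r^7, r^8, r^9, r^10, r^11}; {e, r^2, r^4, r^6, r^8, r^10, s, r^2s, r^4s, r^6s, r^8s, r^10s}; {e, r^2, r^4, r^6, r^8, r^10, rs, r^3s, r^5s, r^7s, r^9s, r^11s}.
So G has 3 subgroups of order 12.

3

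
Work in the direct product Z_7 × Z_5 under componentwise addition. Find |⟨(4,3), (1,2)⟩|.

35

|⟨(4,3)⟩| = 35 and |⟨(1,2)⟩| = 35, so |H| is a multiple of lcm(35, 35) = 35 and divides |G| = 35.
Closing {(4,3), (1,2)} under the group operation gives all of G, so |H| = 35.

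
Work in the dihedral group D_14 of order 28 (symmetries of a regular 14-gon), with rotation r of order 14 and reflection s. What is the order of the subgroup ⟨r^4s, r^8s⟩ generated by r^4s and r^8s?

14

|⟨r^4s⟩| = 2 and |⟨r^8s⟩| = 2, so |H| is a multiple of lcm(2, 2) = 2 and divides |G| = 28.
Closing under the operation: H = {e, r^2, r^4, r^6, r^8, r^10, r^12, s, r^2s, r^4s, r^6s, r^8s, r^10s, r^12s}, so |H| = 14.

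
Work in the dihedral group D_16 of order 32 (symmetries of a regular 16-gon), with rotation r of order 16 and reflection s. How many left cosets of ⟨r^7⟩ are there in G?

|⟨r^7⟩| = 16 and |G| = 32.
By Lagrange, [G : H] = |G|/|H| = 32/16 = 2.

2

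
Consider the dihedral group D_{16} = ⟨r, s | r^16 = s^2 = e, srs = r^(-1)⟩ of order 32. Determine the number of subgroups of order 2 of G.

|G| = 32 and 2 | 32, so subgroups of order 2 are possible by Lagrange.
The subgroups of order 2 are: {e, r^10s}; {e, r^11s}; {e, r^12s}; {e, r^13s}; … (17 in all).
So G has 17 subgroups of order 2.

17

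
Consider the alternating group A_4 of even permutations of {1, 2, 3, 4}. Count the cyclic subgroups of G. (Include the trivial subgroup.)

8

Each element a generates a cyclic subgroup ⟨a⟩; distinct elements may generate the same one (a cyclic group of order d has φ(d) generators).
Cyclic subgroups by order — order 1: 1; order 2: 3; order 3: 4.
Total: 8.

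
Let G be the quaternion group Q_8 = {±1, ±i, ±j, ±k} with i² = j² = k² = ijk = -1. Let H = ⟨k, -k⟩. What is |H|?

|⟨k⟩| = 4 and |⟨-k⟩| = 4, so |H| is a multiple of lcm(4, 4) = 4 and divides |G| = 8.
Closing under the operation: H = {1, -1, k, -k}, so |H| = 4.

4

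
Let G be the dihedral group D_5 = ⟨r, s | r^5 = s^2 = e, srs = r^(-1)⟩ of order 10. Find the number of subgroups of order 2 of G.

|G| = 10 and 2 | 10, so subgroups of order 2 are possible by Lagrange.
The subgroups of order 2 are: {e, r^2s}; {e, r^3s}; {e, r^4s}; {e, rs}; … (5 in all).
So G has 5 subgroups of order 2.

5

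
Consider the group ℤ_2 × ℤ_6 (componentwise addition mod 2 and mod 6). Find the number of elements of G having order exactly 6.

6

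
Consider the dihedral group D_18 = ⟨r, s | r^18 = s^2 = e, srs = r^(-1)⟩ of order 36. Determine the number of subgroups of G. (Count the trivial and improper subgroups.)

45

|G| = 36, so by Lagrange every subgroup order divides 36. Divisors: 1, 2, 3, 4, 6, 9, 12, 18, 36.
Subgroups by order — order 1: 1; order 2: 19; order 3: 1; order 4: 9; order 6: 7; order 9: 1; order 12: 3; order 18: 3; order 36: 1.
Total: 1 + 19 + 1 + 9 + 7 + 1 + 3 + 3 + 1 = 45.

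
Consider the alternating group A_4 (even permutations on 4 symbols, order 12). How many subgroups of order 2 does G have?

3

|G| = 12 and 2 | 12, so subgroups of order 2 are possible by Lagrange.
The subgroups of order 2 are: {e, (1 2)(3 4)}; {e, (1 3)(2 4)}; {e, (1 4)(2 3)}.
So G has 3 subgroups of order 2.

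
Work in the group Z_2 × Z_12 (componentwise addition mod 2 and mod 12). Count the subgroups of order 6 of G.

3

|G| = 24 and 6 | 24, so subgroups of order 6 are possible by Lagrange.
The subgroups of order 6 are: {(0,0), (0,2), (0,4), (0,6), (0,8), (0,10)}; {(0,0), (0,4), (0,8), (1,0), (1,4), (1,8)}; {(0,0), (0,4), (0,8), (1,2), (1,6), (1,10)}.
So G has 3 subgroups of order 6.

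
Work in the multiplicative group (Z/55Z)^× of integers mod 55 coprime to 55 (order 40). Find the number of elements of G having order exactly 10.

12

Enumerating element orders in G gives 12 elements of order 10.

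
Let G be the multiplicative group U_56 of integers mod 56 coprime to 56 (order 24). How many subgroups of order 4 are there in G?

7

|G| = 24 and 4 | 24, so subgroups of order 4 are possible by Lagrange.
The subgroups of order 4 are: {1, 13, 15, 27}; {1, 13, 29, 41}; {1, 13, 43, 55}; {1, 15, 29, 43}; … (7 in all).
So G has 7 subgroups of order 4.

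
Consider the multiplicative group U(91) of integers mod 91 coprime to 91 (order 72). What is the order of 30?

Compute successive powers of 30 mod 91: 30, 81, 64, 9, 88, 1; 30^6 ≡ 1 (mod 91).
So |⟨30⟩| = 6.

6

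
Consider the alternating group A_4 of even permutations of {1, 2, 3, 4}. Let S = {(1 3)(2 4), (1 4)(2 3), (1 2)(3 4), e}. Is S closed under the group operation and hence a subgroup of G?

Yes

|S| = 4 divides |G| = 12, consistent with Lagrange.
S contains the identity, every element's inverse is in S, and S is closed under ∘: it is a subgroup.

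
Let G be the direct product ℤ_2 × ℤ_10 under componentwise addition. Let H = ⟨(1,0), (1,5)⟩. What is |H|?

4

|⟨(1,0)⟩| = 2 and |⟨(1,5)⟩| = 2, so |H| is a multiple of lcm(2, 2) = 2 and divides |G| = 20.
Closing under the operation: H = {(0,0), (0,5), (1,0), (1,5)}, so |H| = 4.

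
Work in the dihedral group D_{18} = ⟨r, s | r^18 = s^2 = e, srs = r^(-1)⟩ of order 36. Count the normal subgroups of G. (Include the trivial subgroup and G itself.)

G has 45 subgroups. Checking conjugation-invariance by order — order 1: 1/1 normal; order 2: 1/19 normal; order 3: 1/1 normal; order 4: 0/9 normal; order 6: 1/7 normal; order 9: 1/1 normal; order 12: 0/3 normal; order 18: 3/3 normal; order 36: 1/1 normal.
Total normal subgroups: 9.

9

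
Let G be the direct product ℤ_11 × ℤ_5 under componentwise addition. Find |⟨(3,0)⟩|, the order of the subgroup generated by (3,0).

11

The order of (3,0) in Z_11 × Z_5 is lcm(ord(3) in Z_11, ord(0) in Z_5).
ord(3) = 11 and ord(0) = 1, so |⟨(3,0)⟩| = lcm(11, 1) = 11.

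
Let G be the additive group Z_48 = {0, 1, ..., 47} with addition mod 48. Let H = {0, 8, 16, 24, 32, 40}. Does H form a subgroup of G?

|H| = 6 divides |G| = 48, consistent with Lagrange.
H contains the identity, every element's inverse is in H, and H is closed under +: it is a subgroup.
In fact H = ⟨8⟩.

Yes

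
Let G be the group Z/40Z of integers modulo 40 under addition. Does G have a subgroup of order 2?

2 | 40. A subgroup of order 2 is {0, 20}.

Yes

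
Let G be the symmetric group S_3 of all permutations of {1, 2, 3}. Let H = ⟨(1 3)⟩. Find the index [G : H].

|⟨(1 3)⟩| = 2 and |G| = 6.
By Lagrange, [G : H] = |G|/|H| = 6/2 = 3.

3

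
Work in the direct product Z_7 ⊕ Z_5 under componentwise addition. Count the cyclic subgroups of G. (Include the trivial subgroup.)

4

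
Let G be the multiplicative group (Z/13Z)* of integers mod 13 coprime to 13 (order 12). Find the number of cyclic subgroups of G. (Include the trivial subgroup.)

Each element a generates a cyclic subgroup ⟨a⟩; distinct elements may generate the same one (a cyclic group of order d has φ(d) generators).
Cyclic subgroups by order — order 1: 1; order 2: 1; order 3: 1; order 4: 1; order 6: 1; order 12: 1.
Total: 6.

6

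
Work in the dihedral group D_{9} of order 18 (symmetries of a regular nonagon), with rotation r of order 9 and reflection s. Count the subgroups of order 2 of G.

|G| = 18 and 2 | 18, so subgroups of order 2 are possible by Lagrange.
The subgroups of order 2 are: {e, r^2s}; {e, r^3s}; {e, r^4s}; {e, r^5s}; … (9 in all).
So G has 9 subgroups of order 2.

9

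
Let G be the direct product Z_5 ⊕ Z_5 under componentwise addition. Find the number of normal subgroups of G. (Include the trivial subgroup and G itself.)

8

G is abelian, so every subgroup is normal.
G has 8 subgroups in total, hence 8 normal subgroups.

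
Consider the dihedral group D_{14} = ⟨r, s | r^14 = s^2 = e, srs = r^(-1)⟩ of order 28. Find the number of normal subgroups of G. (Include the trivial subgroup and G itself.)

7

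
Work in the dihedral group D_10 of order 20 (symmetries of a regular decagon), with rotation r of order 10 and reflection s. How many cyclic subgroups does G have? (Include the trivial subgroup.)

14

A cyclic subgroup of order d is generated by each of its φ(d) elements of order d, so the cyclic subgroups of order d number (#elements of order d)/φ(d).
Cyclic subgroups by order — order 1: 1; order 2: 11; order 5: 1; order 10: 1.
Total: 14.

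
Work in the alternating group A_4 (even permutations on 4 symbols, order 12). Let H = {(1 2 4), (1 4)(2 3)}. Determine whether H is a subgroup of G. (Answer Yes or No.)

No

The identity e ∉ H, so H is not a subgroup.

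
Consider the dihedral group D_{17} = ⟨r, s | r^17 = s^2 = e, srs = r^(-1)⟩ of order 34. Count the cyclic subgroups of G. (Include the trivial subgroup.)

Group the elements of G by the cyclic subgroup they generate; each cyclic subgroup of order d accounts for φ(d) elements.
Cyclic subgroups by order — order 1: 1; order 2: 17; order 17: 1.
Total: 19.

19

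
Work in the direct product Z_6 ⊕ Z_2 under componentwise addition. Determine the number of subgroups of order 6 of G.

|G| = 12 and 6 | 12, so subgroups of order 6 are possible by Lagrange.
The subgroups of order 6 are: {(0,0), (0,1), (2,0), (2,1), (4,0), (4,1)}; {(0,0), (1,0), (2,0), (3,0), (4,0), (5,0)}; {(0,0), (1,1), (2,0), (3,1), (4,0), (5,1)}.
So G has 3 subgroups of order 6.

3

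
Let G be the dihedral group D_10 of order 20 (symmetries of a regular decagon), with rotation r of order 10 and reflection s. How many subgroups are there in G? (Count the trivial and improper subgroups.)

22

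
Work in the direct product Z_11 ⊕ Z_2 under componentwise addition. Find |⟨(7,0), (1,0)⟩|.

|⟨(7,0)⟩| = 11 and |⟨(1,0)⟩| = 11, so |H| is a multiple of lcm(11, 11) = 11 and divides |G| = 22.
Closing under the operation: H = {(0,0), (1,0), (2,0), (3,0), (4,0), (5,0), (6,0), (7,0), (8,0), (9,0), (10,0)}, so |H| = 11.

11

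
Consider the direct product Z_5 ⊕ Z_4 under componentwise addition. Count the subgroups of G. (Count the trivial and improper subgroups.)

6

|G| = 20, so by Lagrange every subgroup order divides 20. Divisors: 1, 2, 4, 5, 10, 20.
Subgroups by order — order 1: 1; order 2: 1; order 4: 1; order 5: 1; order 10: 1; order 20: 1.
Total: 1 + 1 + 1 + 1 + 1 + 1 = 6.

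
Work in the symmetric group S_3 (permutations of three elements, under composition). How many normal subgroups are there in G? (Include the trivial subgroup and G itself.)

3

G has 6 subgroups. Checking conjugation-invariance by order — order 1: 1/1 normal; order 2: 0/3 normal; order 3: 1/1 normal; order 6: 1/1 normal.
Total normal subgroups: 3.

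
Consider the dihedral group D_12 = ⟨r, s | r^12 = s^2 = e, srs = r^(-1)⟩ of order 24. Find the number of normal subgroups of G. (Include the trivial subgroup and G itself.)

9

G has 34 subgroups. Checking conjugation-invariance by order — order 1: 1/1 normal; order 2: 1/13 normal; order 3: 1/1 normal; order 4: 1/7 normal; order 6: 1/5 normal; order 8: 0/3 normal; order 12: 3/3 normal; order 24: 1/1 normal.
Total normal subgroups: 9.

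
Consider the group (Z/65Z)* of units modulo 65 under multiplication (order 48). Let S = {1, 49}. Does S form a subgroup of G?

49 ∈ S but its inverse 4 ∉ S, so S is not a subgroup.

No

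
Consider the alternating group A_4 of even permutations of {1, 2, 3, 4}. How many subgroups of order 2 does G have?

3

|G| = 12 and 2 | 12, so subgroups of order 2 are possible by Lagrange.
The subgroups of order 2 are: {e, (1 2)(3 4)}; {e, (1 3)(2 4)}; {e, (1 4)(2 3)}.
So G has 3 subgroups of order 2.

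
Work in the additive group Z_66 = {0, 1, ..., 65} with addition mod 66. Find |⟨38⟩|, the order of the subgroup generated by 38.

33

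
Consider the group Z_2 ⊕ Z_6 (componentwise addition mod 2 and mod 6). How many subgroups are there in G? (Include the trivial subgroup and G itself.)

10

|G| = 12, so by Lagrange every subgroup order divides 12. Divisors: 1, 2, 3, 4, 6, 12.
Subgroups by order — order 1: 1; order 2: 3; order 3: 1; order 4: 1; order 6: 3; order 12: 1.
Total: 1 + 3 + 1 + 1 + 3 + 1 = 10.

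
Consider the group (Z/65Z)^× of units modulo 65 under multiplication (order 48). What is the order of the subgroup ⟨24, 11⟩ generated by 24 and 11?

|⟨24⟩| = 12 and |⟨11⟩| = 12, so |H| is a multiple of lcm(12, 12) = 12 and divides |G| = 48.
Closing under the operation: H = {1, 4, 6, 9, 11, 14, 16, 19, 21, 24, 29, 31, 34, 36, 41, 44, 46, 49, 51, 54, 56, 59, 61, 64}, so |H| = 24.

24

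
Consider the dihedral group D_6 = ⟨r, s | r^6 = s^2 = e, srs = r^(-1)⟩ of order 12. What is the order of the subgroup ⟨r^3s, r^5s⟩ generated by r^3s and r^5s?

|⟨r^3s⟩| = 2 and |⟨r^5s⟩| = 2, so |H| is a multiple of lcm(2, 2) = 2 and divides |G| = 12.
Closing under the operation: H = {e, r^2, r^4, rs, r^3s, r^5s}, so |H| = 6.

6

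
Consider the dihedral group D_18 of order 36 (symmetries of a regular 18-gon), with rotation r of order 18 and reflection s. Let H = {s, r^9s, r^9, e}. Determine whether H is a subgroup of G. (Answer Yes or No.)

Yes

|H| = 4 divides |G| = 36, consistent with Lagrange.
H contains the identity, every element's inverse is in H, and H is closed under ·: it is a subgroup.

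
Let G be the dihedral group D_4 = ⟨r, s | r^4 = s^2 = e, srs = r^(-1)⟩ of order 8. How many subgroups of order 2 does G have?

5

|G| = 8 and 2 | 8, so subgroups of order 2 are possible by Lagrange.
The subgroups of order 2 are: {e, r^2}; {e, r^2s}; {e, r^3s}; {e, rs}; … (5 in all).
So G has 5 subgroups of order 2.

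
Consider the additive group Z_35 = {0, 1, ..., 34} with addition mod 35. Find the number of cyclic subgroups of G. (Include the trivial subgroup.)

4

A cyclic subgroup of order d is generated by each of its φ(d) elements of order d, so the cyclic subgroups of order d number (#elements of order d)/φ(d).
Cyclic subgroups by order — order 1: 1; order 5: 1; order 7: 1; order 35: 1.
Total: 4.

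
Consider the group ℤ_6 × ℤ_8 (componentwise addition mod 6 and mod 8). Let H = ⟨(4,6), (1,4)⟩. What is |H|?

24

|⟨(4,6)⟩| = 12 and |⟨(1,4)⟩| = 6, so |H| is a multiple of lcm(12, 6) = 12 and divides |G| = 48.
Closing under the operation: H = {(0,0), (0,2), (0,4), (0,6), (1,0), (1,2), (1,4), (1,6), (2,0), (2,2), (2,4), (2,6), (3,0), (3,2), (3,4), (3,6), (4,0), (4,2), (4,4), (4,6), (5,0), (5,2), (5,4), (5,6)}, so |H| = 24.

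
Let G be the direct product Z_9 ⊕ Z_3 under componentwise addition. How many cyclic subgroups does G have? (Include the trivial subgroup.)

8

A cyclic subgroup of order d is generated by each of its φ(d) elements of order d, so the cyclic subgroups of order d number (#elements of order d)/φ(d).
Cyclic subgroups by order — order 1: 1; order 3: 4; order 9: 3.
Total: 8.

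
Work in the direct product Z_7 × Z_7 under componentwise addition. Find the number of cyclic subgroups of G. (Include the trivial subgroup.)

9

A cyclic subgroup of order d is generated by each of its φ(d) elements of order d, so the cyclic subgroups of order d number (#elements of order d)/φ(d).
Cyclic subgroups by order — order 1: 1; order 7: 8.
Total: 9.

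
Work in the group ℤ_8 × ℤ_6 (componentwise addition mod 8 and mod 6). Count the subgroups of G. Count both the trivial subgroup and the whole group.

|G| = 48, so by Lagrange every subgroup order divides 48. Divisors: 1, 2, 3, 4, 6, 8, 12, 16, 24, 48.
Subgroups by order — order 1: 1; order 2: 3; order 3: 1; order 4: 3; order 6: 3; order 8: 3; order 12: 3; order 16: 1; order 24: 3; order 48: 1.
Total: 1 + 3 + 1 + 3 + 3 + 3 + 3 + 1 + 3 + 1 = 22.

22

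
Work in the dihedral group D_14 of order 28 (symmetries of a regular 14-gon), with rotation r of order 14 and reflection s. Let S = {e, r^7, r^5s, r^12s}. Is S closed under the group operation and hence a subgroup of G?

Yes

|S| = 4 divides |G| = 28, consistent with Lagrange.
S contains the identity, every element's inverse is in S, and S is closed under ·: it is a subgroup.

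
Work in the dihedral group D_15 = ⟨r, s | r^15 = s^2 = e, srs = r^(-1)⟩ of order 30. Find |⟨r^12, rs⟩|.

10

|⟨r^12⟩| = 5 and |⟨rs⟩| = 2, so |H| is a multiple of lcm(5, 2) = 10 and divides |G| = 30.
Closing under the operation: H = {e, r^3, r^6, r^9, r^12, rs, r^4s, r^7s, r^10s, r^13s}, so |H| = 10.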